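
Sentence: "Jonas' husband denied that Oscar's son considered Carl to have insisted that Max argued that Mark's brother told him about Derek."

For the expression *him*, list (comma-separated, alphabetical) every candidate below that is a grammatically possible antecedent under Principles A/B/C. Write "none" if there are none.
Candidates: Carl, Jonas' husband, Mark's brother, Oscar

Carl, Jonas' husband, Oscar

*him* is a pronoun; Principle B requires it to be free in its binding domain — the clause headed by 'told'.
— Carl: subject of the clause headed by 'insisted'; c-commands the pronoun but lies outside its binding domain — allowed.
— Jonas' husband: subject of the matrix clause; c-commands the pronoun but lies outside its binding domain — allowed.
— Mark's brother: subject of the clause headed by 'told'; c-commands the pronoun within its binding domain — blocked (Principle B).
— Oscar: possessor inside the subject DP of the clause headed by 'considered'; does not c-command the pronoun — Principle B does not apply; allowed.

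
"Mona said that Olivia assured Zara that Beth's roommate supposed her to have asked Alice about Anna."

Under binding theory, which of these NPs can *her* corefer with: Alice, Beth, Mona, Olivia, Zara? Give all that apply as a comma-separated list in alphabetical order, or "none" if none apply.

*her* is a pronoun; Principle B requires it to be free in its binding domain — the clause headed by 'supposed'.
— Alice: object of the clause headed by 'asked'; is c-commanded by the pronoun; coreference would bind this R-expression — blocked (Principle C).
— Beth: possessor inside the subject DP of the clause headed by 'supposed'; does not c-command the pronoun — Principle B does not apply; allowed.
— Mona: subject of the matrix clause; c-commands the pronoun but lies outside its binding domain — allowed.
— Olivia: subject of the clause headed by 'assured'; c-commands the pronoun but lies outside its binding domain — allowed.
— Zara: object of the clause headed by 'assured'; c-commands the pronoun but lies outside its binding domain — allowed.

Beth, Mona, Olivia, Zara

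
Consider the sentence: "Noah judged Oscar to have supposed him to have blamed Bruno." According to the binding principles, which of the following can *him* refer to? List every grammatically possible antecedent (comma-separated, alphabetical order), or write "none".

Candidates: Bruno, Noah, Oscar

Noah

*him* is a pronoun; Principle B requires it to be free in its binding domain — the clause headed by 'supposed'.
— Bruno: object of the clause headed by 'blamed'; is c-commanded by the pronoun; coreference would bind this R-expression — blocked (Principle C).
— Noah: subject of the matrix clause; c-commands the pronoun but lies outside its binding domain — allowed.
— Oscar: subject of the clause headed by 'supposed'; c-commands the pronoun within its binding domain — blocked (Principle B).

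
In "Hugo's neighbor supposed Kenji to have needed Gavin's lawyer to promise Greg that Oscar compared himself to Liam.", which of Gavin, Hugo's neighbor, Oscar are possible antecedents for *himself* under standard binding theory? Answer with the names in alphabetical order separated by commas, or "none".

*himself* is a reflexive; Principle A requires it to be bound within its binding domain — the clause headed by 'compared'.
— Gavin: possessor inside the subject DP of the clause headed by 'promise'; does not c-command the reflexive — cannot bind it (Principle A).
— Hugo's neighbor: subject of the matrix clause; c-commands the reflexive but lies outside its binding domain — cannot bind it (Principle A).
— Oscar: subject of the clause headed by 'compared'; c-commands the reflexive within its binding domain — allowed (Principle A).

Oscar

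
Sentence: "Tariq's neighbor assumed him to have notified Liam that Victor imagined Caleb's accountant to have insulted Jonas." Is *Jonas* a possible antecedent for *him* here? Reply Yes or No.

No

*him* is a pronoun; Principle B requires it to be free in its binding domain — the matrix clause.
— Jonas: object of the clause headed by 'insulted'; is c-commanded by the pronoun; coreference would bind this R-expression — blocked (Principle C).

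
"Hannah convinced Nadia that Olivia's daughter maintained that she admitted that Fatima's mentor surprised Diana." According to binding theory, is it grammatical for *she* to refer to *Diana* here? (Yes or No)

*Diana* is an R-expression; Principle C requires it to be free (not bound by any c-commanding expression).
— she: subject of the clause headed by 'admitted'; the pronoun c-commands the R-expression — coreference blocked (Principle C).

No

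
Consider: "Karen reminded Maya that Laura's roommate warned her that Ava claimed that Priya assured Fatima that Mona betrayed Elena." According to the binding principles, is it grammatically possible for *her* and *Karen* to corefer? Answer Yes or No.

*her* is a pronoun; Principle B requires it to be free in its binding domain — the clause headed by 'warned'.
— Karen: subject of the matrix clause; c-commands the pronoun but lies outside its binding domain — allowed.

Yes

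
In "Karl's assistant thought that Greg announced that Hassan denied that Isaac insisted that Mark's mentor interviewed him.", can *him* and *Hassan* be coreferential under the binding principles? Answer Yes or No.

Yes

*Hassan* is an R-expression; Principle C requires it to be free (not bound by any c-commanding expression).
— him: object of the clause headed by 'interviewed'; the pronoun does not c-command the R-expression — coreference allowed.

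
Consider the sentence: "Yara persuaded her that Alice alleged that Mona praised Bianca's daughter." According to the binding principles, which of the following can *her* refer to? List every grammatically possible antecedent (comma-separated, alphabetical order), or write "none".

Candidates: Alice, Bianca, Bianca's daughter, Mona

none

*her* is a pronoun; Principle B requires it to be free in its binding domain — the matrix clause.
— Alice: subject of the clause headed by 'alleged'; is c-commanded by the pronoun; coreference would bind this R-expression — blocked (Principle C).
— Bianca: possessor inside the object DP of the clause headed by 'praised'; is c-commanded by the pronoun; coreference would bind this R-expression — blocked (Principle C).
— Bianca's daughter: object of the clause headed by 'praised'; is c-commanded by the pronoun; coreference would bind this R-expression — blocked (Principle C).
— Mona: subject of the clause headed by 'praised'; is c-commanded by the pronoun; coreference would bind this R-expression — blocked (Principle C).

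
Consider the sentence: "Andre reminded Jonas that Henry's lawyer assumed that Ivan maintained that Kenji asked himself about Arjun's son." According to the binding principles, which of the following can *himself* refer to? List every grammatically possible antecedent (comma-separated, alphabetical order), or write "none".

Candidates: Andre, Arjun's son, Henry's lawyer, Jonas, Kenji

*himself* is a reflexive; Principle A requires it to be bound within its binding domain — the clause headed by 'asked'.
— Andre: subject of the matrix clause; c-commands the reflexive but lies outside its binding domain — cannot bind it (Principle A).
— Arjun's son: second object of the clause headed by 'asked'; does not c-command the reflexive — cannot bind it (Principle A).
— Henry's lawyer: subject of the clause headed by 'assumed'; c-commands the reflexive but lies outside its binding domain — cannot bind it (Principle A).
— Jonas: object of the matrix clause; c-commands the reflexive but lies outside its binding domain — cannot bind it (Principle A).
— Kenji: subject of the clause headed by 'asked'; c-commands the reflexive within its binding domain — allowed (Principle A).

Kenji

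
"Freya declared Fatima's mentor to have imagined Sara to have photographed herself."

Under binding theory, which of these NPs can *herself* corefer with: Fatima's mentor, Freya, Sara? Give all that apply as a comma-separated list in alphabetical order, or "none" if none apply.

Sara

*herself* is a reflexive; Principle A requires it to be bound within its binding domain — the clause headed by 'photographed'.
— Fatima's mentor: subject of the clause headed by 'imagined'; c-commands the reflexive but lies outside its binding domain — cannot bind it (Principle A).
— Freya: subject of the matrix clause; c-commands the reflexive but lies outside its binding domain — cannot bind it (Principle A).
— Sara: subject of the clause headed by 'photographed'; c-commands the reflexive within its binding domain — allowed (Principle A).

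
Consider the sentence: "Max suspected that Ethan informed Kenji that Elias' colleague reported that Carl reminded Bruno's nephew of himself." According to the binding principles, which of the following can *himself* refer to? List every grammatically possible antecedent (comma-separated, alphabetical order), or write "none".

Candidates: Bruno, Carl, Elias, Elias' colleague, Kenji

*himself* is a reflexive; Principle A requires it to be bound within its binding domain — the clause headed by 'reminded'.
— Bruno: possessor inside the object DP of the clause headed by 'reminded'; does not c-command the reflexive — cannot bind it (Principle A).
— Carl: subject of the clause headed by 'reminded'; c-commands the reflexive within its binding domain — allowed (Principle A).
— Elias: possessor inside the subject DP of the clause headed by 'reported'; does not c-command the reflexive — cannot bind it (Principle A).
— Elias' colleague: subject of the clause headed by 'reported'; c-commands the reflexive but lies outside its binding domain — cannot bind it (Principle A).
— Kenji: object of the clause headed by 'informed'; c-commands the reflexive but lies outside its binding domain — cannot bind it (Principle A).

Carl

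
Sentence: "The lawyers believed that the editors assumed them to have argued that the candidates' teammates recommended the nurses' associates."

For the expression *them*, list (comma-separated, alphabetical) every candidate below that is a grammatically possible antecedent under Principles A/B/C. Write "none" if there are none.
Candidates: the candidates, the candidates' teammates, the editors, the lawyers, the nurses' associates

the lawyers

*them* is a pronoun; Principle B requires it to be free in its binding domain — the clause headed by 'assumed'.
— the candidates: possessor inside the subject DP of the clause headed by 'recommended'; is c-commanded by the pronoun; coreference would bind this R-expression — blocked (Principle C).
— the candidates' teammates: subject of the clause headed by 'recommended'; is c-commanded by the pronoun; coreference would bind this R-expression — blocked (Principle C).
— the editors: subject of the clause headed by 'assumed'; c-commands the pronoun within its binding domain — blocked (Principle B).
— the lawyers: subject of the matrix clause; c-commands the pronoun but lies outside its binding domain — allowed.
— the nurses' associates: object of the clause headed by 'recommended'; is c-commanded by the pronoun; coreference would bind this R-expression — blocked (Principle C).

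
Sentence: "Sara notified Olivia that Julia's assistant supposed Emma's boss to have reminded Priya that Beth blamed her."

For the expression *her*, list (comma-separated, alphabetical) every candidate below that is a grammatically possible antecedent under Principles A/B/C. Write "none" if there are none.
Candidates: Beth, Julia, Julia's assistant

*her* is a pronoun; Principle B requires it to be free in its binding domain — the clause headed by 'blamed'.
— Beth: subject of the clause headed by 'blamed'; c-commands the pronoun within its binding domain — blocked (Principle B).
— Julia: possessor inside the subject DP of the clause headed by 'supposed'; does not c-command the pronoun — Principle B does not apply; allowed.
— Julia's assistant: subject of the clause headed by 'supposed'; c-commands the pronoun but lies outside its binding domain — allowed.

Julia, Julia's assistant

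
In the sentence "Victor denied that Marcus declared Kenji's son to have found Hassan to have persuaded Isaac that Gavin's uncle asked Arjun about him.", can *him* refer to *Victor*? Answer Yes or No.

Yes

*him* is a pronoun; Principle B requires it to be free in its binding domain — the clause headed by 'asked'.
— Victor: subject of the matrix clause; c-commands the pronoun but lies outside its binding domain — allowed.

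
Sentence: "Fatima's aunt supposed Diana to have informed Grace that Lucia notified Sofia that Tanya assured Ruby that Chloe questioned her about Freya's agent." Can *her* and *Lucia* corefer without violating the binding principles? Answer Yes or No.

Yes

*Lucia* is an R-expression; Principle C requires it to be free (not bound by any c-commanding expression).
— her: object of the clause headed by 'questioned'; the pronoun does not c-command the R-expression — coreference allowed.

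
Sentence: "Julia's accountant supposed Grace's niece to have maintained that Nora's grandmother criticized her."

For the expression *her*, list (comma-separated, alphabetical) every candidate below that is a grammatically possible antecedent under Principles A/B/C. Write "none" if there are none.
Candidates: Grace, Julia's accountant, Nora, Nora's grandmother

Grace, Julia's accountant, Nora

*her* is a pronoun; Principle B requires it to be free in its binding domain — the clause headed by 'criticized'.
— Grace: possessor inside the subject DP of the clause headed by 'maintained'; does not c-command the pronoun — Principle B does not apply; allowed.
— Julia's accountant: subject of the matrix clause; c-commands the pronoun but lies outside its binding domain — allowed.
— Nora: possessor inside the subject DP of the clause headed by 'criticized'; does not c-command the pronoun — Principle B does not apply; allowed.
— Nora's grandmother: subject of the clause headed by 'criticized'; c-commands the pronoun within its binding domain — blocked (Principle B).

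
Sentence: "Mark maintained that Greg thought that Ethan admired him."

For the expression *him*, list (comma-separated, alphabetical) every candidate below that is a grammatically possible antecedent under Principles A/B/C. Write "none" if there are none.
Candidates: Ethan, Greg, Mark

Greg, Mark

*him* is a pronoun; Principle B requires it to be free in its binding domain — the clause headed by 'admired'.
— Ethan: subject of the clause headed by 'admired'; c-commands the pronoun within its binding domain — blocked (Principle B).
— Greg: subject of the clause headed by 'thought'; c-commands the pronoun but lies outside its binding domain — allowed.
— Mark: subject of the matrix clause; c-commands the pronoun but lies outside its binding domain — allowed.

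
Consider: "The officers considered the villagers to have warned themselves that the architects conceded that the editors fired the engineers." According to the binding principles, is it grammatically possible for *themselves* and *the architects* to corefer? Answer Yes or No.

No

*themselves* is a reflexive; Principle A requires it to be bound within its binding domain — the clause headed by 'warned'.
— the architects: subject of the clause headed by 'conceded'; does not c-command the reflexive — cannot bind it (Principle A).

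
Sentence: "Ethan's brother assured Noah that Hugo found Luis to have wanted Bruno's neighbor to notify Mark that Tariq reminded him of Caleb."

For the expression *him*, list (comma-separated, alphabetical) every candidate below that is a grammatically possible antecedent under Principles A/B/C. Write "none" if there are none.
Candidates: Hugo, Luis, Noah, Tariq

Hugo, Luis, Noah

*him* is a pronoun; Principle B requires it to be free in its binding domain — the clause headed by 'reminded'.
— Hugo: subject of the clause headed by 'found'; c-commands the pronoun but lies outside its binding domain — allowed.
— Luis: subject of the clause headed by 'wanted'; c-commands the pronoun but lies outside its binding domain — allowed.
— Noah: object of the matrix clause; c-commands the pronoun but lies outside its binding domain — allowed.
— Tariq: subject of the clause headed by 'reminded'; c-commands the pronoun within its binding domain — blocked (Principle B).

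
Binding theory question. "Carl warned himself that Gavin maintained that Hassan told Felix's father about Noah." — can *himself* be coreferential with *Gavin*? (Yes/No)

No

*himself* is a reflexive; Principle A requires it to be bound within its binding domain — the matrix clause.
— Gavin: subject of the clause headed by 'maintained'; does not c-command the reflexive — cannot bind it (Principle A).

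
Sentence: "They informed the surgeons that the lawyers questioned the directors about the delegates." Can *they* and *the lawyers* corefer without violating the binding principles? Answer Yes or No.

No

*the lawyers* is an R-expression; Principle C requires it to be free (not bound by any c-commanding expression).
— they: subject of the matrix clause; the pronoun c-commands the R-expression — coreference blocked (Principle C).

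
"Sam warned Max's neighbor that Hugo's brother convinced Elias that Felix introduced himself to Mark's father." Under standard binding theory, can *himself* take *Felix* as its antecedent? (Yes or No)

Yes

*himself* is a reflexive; Principle A requires it to be bound within its binding domain — the clause headed by 'introduced'.
— Felix: subject of the clause headed by 'introduced'; c-commands the reflexive within its binding domain — allowed (Principle A).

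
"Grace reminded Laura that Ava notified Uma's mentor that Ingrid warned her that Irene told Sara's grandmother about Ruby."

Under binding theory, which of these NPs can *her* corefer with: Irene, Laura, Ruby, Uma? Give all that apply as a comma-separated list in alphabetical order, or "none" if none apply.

*her* is a pronoun; Principle B requires it to be free in its binding domain — the clause headed by 'warned'.
— Irene: subject of the clause headed by 'told'; is c-commanded by the pronoun; coreference would bind this R-expression — blocked (Principle C).
— Laura: object of the matrix clause; c-commands the pronoun but lies outside its binding domain — allowed.
— Ruby: second object of the clause headed by 'told'; is c-commanded by the pronoun; coreference would bind this R-expression — blocked (Principle C).
— Uma: possessor inside the object DP of the clause headed by 'notified'; does not c-command the pronoun — Principle B does not apply; allowed.

Laura, Uma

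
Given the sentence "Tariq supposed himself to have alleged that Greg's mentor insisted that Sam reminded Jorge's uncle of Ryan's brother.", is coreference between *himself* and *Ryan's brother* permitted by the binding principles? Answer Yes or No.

No

*himself* is a reflexive; Principle A requires it to be bound within its binding domain — the matrix clause.
— Ryan's brother: second object of the clause headed by 'reminded'; does not c-command the reflexive — cannot bind it (Principle A).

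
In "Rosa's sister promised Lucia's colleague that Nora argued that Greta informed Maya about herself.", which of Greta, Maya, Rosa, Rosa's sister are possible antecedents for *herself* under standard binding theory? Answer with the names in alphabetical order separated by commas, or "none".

*herself* is a reflexive; Principle A requires it to be bound within its binding domain — the clause headed by 'informed'.
— Greta: subject of the clause headed by 'informed'; c-commands the reflexive within its binding domain — allowed (Principle A).
— Maya: object of the clause headed by 'informed'; c-commands the reflexive within its binding domain — allowed (Principle A).
— Rosa: possessor inside the subject DP of the matrix clause; does not c-command the reflexive — cannot bind it (Principle A).
— Rosa's sister: subject of the matrix clause; c-commands the reflexive but lies outside its binding domain — cannot bind it (Principle A).

Greta, Maya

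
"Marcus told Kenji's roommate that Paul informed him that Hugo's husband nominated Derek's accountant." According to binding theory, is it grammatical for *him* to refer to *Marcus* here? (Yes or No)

Yes

*Marcus* is an R-expression; Principle C requires it to be free (not bound by any c-commanding expression).
— him: object of the clause headed by 'informed'; the pronoun does not c-command the R-expression — coreference allowed.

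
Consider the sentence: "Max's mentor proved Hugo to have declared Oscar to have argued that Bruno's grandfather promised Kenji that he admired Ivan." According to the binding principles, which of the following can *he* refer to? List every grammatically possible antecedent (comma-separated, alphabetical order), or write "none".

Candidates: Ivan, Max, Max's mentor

Max, Max's mentor

*he* is a pronoun; Principle B requires it to be free in its binding domain — the clause headed by 'admired'.
— Ivan: object of the clause headed by 'admired'; is c-commanded by the pronoun; coreference would bind this R-expression — blocked (Principle C).
— Max: possessor inside the subject DP of the matrix clause; does not c-command the pronoun — Principle B does not apply; allowed.
— Max's mentor: subject of the matrix clause; c-commands the pronoun but lies outside its binding domain — allowed.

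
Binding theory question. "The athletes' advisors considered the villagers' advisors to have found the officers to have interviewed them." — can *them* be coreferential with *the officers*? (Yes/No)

No

*them* is a pronoun; Principle B requires it to be free in its binding domain — the clause headed by 'interviewed'.
— the officers: subject of the clause headed by 'interviewed'; c-commands the pronoun within its binding domain — blocked (Principle B).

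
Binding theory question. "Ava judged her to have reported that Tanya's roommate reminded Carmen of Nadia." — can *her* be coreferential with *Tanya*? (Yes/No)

*her* is a pronoun; Principle B requires it to be free in its binding domain — the matrix clause.
— Tanya: possessor inside the subject DP of the clause headed by 'reminded'; is c-commanded by the pronoun; coreference would bind this R-expression — blocked (Principle C).

No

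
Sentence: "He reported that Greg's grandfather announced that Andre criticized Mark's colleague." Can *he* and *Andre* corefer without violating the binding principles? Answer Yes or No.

No

*Andre* is an R-expression; Principle C requires it to be free (not bound by any c-commanding expression).
— he: subject of the matrix clause; the pronoun c-commands the R-expression — coreference blocked (Principle C).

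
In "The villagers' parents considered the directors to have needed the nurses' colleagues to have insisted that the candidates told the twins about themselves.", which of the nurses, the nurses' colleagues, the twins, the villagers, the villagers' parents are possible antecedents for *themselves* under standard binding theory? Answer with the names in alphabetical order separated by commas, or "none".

the twins

*themselves* is a reflexive; Principle A requires it to be bound within its binding domain — the clause headed by 'told'.
— the nurses: possessor inside the subject DP of the clause headed by 'insisted'; does not c-command the reflexive — cannot bind it (Principle A).
— the nurses' colleagues: subject of the clause headed by 'insisted'; c-commands the reflexive but lies outside its binding domain — cannot bind it (Principle A).
— the twins: object of the clause headed by 'told'; c-commands the reflexive within its binding domain — allowed (Principle A).
— the villagers: possessor inside the subject DP of the matrix clause; does not c-command the reflexive — cannot bind it (Principle A).
— the villagers' parents: subject of the matrix clause; c-commands the reflexive but lies outside its binding domain — cannot bind it (Principle A).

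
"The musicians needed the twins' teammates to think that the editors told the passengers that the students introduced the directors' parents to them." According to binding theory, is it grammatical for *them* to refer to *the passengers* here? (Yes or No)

Yes

*the passengers* is an R-expression; Principle C requires it to be free (not bound by any c-commanding expression).
— them: second object of the clause headed by 'introduced'; the pronoun does not c-command the R-expression — coreference allowed.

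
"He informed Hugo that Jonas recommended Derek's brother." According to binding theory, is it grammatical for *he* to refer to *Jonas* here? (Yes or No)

*Jonas* is an R-expression; Principle C requires it to be free (not bound by any c-commanding expression).
— he: subject of the matrix clause; the pronoun c-commands the R-expression — coreference blocked (Principle C).

No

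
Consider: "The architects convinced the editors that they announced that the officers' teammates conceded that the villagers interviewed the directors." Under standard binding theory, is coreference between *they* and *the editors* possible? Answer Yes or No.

Yes

*the editors* is an R-expression; Principle C requires it to be free (not bound by any c-commanding expression).
— they: subject of the clause headed by 'announced'; the pronoun does not c-command the R-expression — coreference allowed.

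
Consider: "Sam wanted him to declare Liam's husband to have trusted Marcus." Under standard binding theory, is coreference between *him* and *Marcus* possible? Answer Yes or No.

*Marcus* is an R-expression; Principle C requires it to be free (not bound by any c-commanding expression).
— him: subject of the clause headed by 'declare'; the pronoun c-commands the R-expression — coreference blocked (Principle C).

No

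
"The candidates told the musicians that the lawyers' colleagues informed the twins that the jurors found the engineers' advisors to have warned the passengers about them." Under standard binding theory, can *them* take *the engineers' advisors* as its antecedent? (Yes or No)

No

*them* is a pronoun; Principle B requires it to be free in its binding domain — the clause headed by 'warned'.
— the engineers' advisors: subject of the clause headed by 'warned'; c-commands the pronoun within its binding domain — blocked (Principle B).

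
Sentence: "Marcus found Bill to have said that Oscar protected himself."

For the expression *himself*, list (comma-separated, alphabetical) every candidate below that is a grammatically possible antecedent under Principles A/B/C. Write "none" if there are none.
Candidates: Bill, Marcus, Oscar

*himself* is a reflexive; Principle A requires it to be bound within its binding domain — the clause headed by 'protected'.
— Bill: subject of the clause headed by 'said'; c-commands the reflexive but lies outside its binding domain — cannot bind it (Principle A).
— Marcus: subject of the matrix clause; c-commands the reflexive but lies outside its binding domain — cannot bind it (Principle A).
— Oscar: subject of the clause headed by 'protected'; c-commands the reflexive within its binding domain — allowed (Principle A).

Oscar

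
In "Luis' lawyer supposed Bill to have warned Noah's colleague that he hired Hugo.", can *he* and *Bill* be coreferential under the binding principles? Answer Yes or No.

*Bill* is an R-expression; Principle C requires it to be free (not bound by any c-commanding expression).
— he: subject of the clause headed by 'hired'; the pronoun does not c-command the R-expression — coreference allowed.

Yes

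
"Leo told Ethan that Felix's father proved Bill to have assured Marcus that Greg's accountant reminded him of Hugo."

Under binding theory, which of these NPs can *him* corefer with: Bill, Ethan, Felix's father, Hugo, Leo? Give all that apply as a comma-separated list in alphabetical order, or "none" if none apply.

*him* is a pronoun; Principle B requires it to be free in its binding domain — the clause headed by 'reminded'.
— Bill: subject of the clause headed by 'assured'; c-commands the pronoun but lies outside its binding domain — allowed.
— Ethan: object of the matrix clause; c-commands the pronoun but lies outside its binding domain — allowed.
— Felix's father: subject of the clause headed by 'proved'; c-commands the pronoun but lies outside its binding domain — allowed.
— Hugo: second object of the clause headed by 'reminded'; is c-commanded by the pronoun; coreference would bind this R-expression — blocked (Principle C).
— Leo: subject of the matrix clause; c-commands the pronoun but lies outside its binding domain — allowed.

Bill, Ethan, Felix's father, Leo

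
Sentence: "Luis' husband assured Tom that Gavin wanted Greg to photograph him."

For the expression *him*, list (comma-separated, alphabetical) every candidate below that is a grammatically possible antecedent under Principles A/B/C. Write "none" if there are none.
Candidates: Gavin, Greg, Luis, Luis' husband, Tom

Gavin, Luis, Luis' husband, Tom

*him* is a pronoun; Principle B requires it to be free in its binding domain — the clause headed by 'photograph'.
— Gavin: subject of the clause headed by 'wanted'; c-commands the pronoun but lies outside its binding domain — allowed.
— Greg: subject of the clause headed by 'photograph'; c-commands the pronoun within its binding domain — blocked (Principle B).
— Luis: possessor inside the subject DP of the matrix clause; does not c-command the pronoun — Principle B does not apply; allowed.
— Luis' husband: subject of the matrix clause; c-commands the pronoun but lies outside its binding domain — allowed.
— Tom: object of the matrix clause; c-commands the pronoun but lies outside its binding domain — allowed.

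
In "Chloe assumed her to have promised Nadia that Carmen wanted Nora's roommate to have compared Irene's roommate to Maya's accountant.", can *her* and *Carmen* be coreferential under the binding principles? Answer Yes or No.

No

*Carmen* is an R-expression; Principle C requires it to be free (not bound by any c-commanding expression).
— her: subject of the clause headed by 'promised'; the pronoun c-commands the R-expression — coreference blocked (Principle C).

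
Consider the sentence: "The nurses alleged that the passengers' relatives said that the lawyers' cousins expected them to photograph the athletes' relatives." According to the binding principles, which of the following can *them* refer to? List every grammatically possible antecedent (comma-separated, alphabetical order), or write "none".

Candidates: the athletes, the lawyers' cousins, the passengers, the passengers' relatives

*them* is a pronoun; Principle B requires it to be free in its binding domain — the clause headed by 'expected'.
— the athletes: possessor inside the object DP of the clause headed by 'photograph'; is c-commanded by the pronoun; coreference would bind this R-expression — blocked (Principle C).
— the lawyers' cousins: subject of the clause headed by 'expected'; c-commands the pronoun within its binding domain — blocked (Principle B).
— the passengers: possessor inside the subject DP of the clause headed by 'said'; does not c-command the pronoun — Principle B does not apply; allowed.
— the passengers' relatives: subject of the clause headed by 'said'; c-commands the pronoun but lies outside its binding domain — allowed.

the passengers, the passengers' relatives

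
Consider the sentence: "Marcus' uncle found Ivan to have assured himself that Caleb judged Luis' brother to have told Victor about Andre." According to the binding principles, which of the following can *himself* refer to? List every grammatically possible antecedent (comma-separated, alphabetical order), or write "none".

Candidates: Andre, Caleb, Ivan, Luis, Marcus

Ivan

*himself* is a reflexive; Principle A requires it to be bound within its binding domain — the clause headed by 'assured'.
— Andre: second object of the clause headed by 'told'; does not c-command the reflexive — cannot bind it (Principle A).
— Caleb: subject of the clause headed by 'judged'; does not c-command the reflexive — cannot bind it (Principle A).
— Ivan: subject of the clause headed by 'assured'; c-commands the reflexive within its binding domain — allowed (Principle A).
— Luis: possessor inside the subject DP of the clause headed by 'told'; does not c-command the reflexive — cannot bind it (Principle A).
— Marcus: possessor inside the subject DP of the matrix clause; does not c-command the reflexive — cannot bind it (Principle A).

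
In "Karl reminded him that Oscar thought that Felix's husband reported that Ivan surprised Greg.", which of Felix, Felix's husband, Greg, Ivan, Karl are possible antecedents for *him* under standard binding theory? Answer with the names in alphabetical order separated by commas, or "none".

*him* is a pronoun; Principle B requires it to be free in its binding domain — the matrix clause.
— Felix: possessor inside the subject DP of the clause headed by 'reported'; is c-commanded by the pronoun; coreference would bind this R-expression — blocked (Principle C).
— Felix's husband: subject of the clause headed by 'reported'; is c-commanded by the pronoun; coreference would bind this R-expression — blocked (Principle C).
— Greg: object of the clause headed by 'surprised'; is c-commanded by the pronoun; coreference would bind this R-expression — blocked (Principle C).
— Ivan: subject of the clause headed by 'surprised'; is c-commanded by the pronoun; coreference would bind this R-expression — blocked (Principle C).
— Karl: subject of the matrix clause; c-commands the pronoun within its binding domain — blocked (Principle B).

none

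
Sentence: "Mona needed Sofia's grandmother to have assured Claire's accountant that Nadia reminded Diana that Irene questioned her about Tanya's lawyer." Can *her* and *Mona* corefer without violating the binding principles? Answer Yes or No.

Yes

*Mona* is an R-expression; Principle C requires it to be free (not bound by any c-commanding expression).
— her: object of the clause headed by 'questioned'; the pronoun does not c-command the R-expression — coreference allowed.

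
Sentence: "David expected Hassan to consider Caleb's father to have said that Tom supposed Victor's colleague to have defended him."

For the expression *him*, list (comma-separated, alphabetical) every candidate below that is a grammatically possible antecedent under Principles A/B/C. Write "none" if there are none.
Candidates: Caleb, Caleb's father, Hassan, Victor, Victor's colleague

Caleb, Caleb's father, Hassan, Victor

*him* is a pronoun; Principle B requires it to be free in its binding domain — the clause headed by 'defended'.
— Caleb: possessor inside the subject DP of the clause headed by 'said'; does not c-command the pronoun — Principle B does not apply; allowed.
— Caleb's father: subject of the clause headed by 'said'; c-commands the pronoun but lies outside its binding domain — allowed.
— Hassan: subject of the clause headed by 'consider'; c-commands the pronoun but lies outside its binding domain — allowed.
— Victor: possessor inside the subject DP of the clause headed by 'defended'; does not c-command the pronoun — Principle B does not apply; allowed.
— Victor's colleague: subject of the clause headed by 'defended'; c-commands the pronoun within its binding domain — blocked (Principle B).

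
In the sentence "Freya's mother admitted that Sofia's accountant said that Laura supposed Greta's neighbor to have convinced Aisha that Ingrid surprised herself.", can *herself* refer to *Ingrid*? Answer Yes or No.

*herself* is a reflexive; Principle A requires it to be bound within its binding domain — the clause headed by 'surprised'.
— Ingrid: subject of the clause headed by 'surprised'; c-commands the reflexive within its binding domain — allowed (Principle A).

Yes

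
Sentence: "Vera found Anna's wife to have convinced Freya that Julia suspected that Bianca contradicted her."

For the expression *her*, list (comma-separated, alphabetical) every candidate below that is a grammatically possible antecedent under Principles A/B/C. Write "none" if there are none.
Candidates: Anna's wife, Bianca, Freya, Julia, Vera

Anna's wife, Freya, Julia, Vera

*her* is a pronoun; Principle B requires it to be free in its binding domain — the clause headed by 'contradicted'.
— Anna's wife: subject of the clause headed by 'convinced'; c-commands the pronoun but lies outside its binding domain — allowed.
— Bianca: subject of the clause headed by 'contradicted'; c-commands the pronoun within its binding domain — blocked (Principle B).
— Freya: object of the clause headed by 'convinced'; c-commands the pronoun but lies outside its binding domain — allowed.
— Julia: subject of the clause headed by 'suspected'; c-commands the pronoun but lies outside its binding domain — allowed.
— Vera: subject of the matrix clause; c-commands the pronoun but lies outside its binding domain — allowed.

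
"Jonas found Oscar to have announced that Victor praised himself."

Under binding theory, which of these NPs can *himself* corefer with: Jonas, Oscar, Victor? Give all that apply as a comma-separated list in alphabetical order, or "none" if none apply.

*himself* is a reflexive; Principle A requires it to be bound within its binding domain — the clause headed by 'praised'.
— Jonas: subject of the matrix clause; c-commands the reflexive but lies outside its binding domain — cannot bind it (Principle A).
— Oscar: subject of the clause headed by 'announced'; c-commands the reflexive but lies outside its binding domain — cannot bind it (Principle A).
— Victor: subject of the clause headed by 'praised'; c-commands the reflexive within its binding domain — allowed (Principle A).

Victor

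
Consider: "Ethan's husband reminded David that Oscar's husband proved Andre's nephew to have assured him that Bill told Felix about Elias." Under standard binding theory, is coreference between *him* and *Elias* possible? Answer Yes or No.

No

*Elias* is an R-expression; Principle C requires it to be free (not bound by any c-commanding expression).
— him: object of the clause headed by 'assured'; the pronoun c-commands the R-expression — coreference blocked (Principle C).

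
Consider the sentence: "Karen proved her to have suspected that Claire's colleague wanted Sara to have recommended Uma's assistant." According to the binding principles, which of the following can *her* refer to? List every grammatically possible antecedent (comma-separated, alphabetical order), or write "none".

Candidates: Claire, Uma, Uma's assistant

none

*her* is a pronoun; Principle B requires it to be free in its binding domain — the matrix clause.
— Claire: possessor inside the subject DP of the clause headed by 'wanted'; is c-commanded by the pronoun; coreference would bind this R-expression — blocked (Principle C).
— Uma: possessor inside the object DP of the clause headed by 'recommended'; is c-commanded by the pronoun; coreference would bind this R-expression — blocked (Principle C).
— Uma's assistant: object of the clause headed by 'recommended'; is c-commanded by the pronoun; coreference would bind this R-expression — blocked (Principle C).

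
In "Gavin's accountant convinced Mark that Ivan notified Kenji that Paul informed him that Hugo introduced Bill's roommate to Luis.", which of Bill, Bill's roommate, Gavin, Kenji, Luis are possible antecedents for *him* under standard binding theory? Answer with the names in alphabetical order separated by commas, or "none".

Gavin, Kenji

*him* is a pronoun; Principle B requires it to be free in its binding domain — the clause headed by 'informed'.
— Bill: possessor inside the object DP of the clause headed by 'introduced'; is c-commanded by the pronoun; coreference would bind this R-expression — blocked (Principle C).
— Bill's roommate: object of the clause headed by 'introduced'; is c-commanded by the pronoun; coreference would bind this R-expression — blocked (Principle C).
— Gavin: possessor inside the subject DP of the matrix clause; does not c-command the pronoun — Principle B does not apply; allowed.
— Kenji: object of the clause headed by 'notified'; c-commands the pronoun but lies outside its binding domain — allowed.
— Luis: second object of the clause headed by 'introduced'; is c-commanded by the pronoun; coreference would bind this R-expression — blocked (Principle C).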